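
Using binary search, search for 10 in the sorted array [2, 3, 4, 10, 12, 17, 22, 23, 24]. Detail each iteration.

Binary search for 10 in [2, 3, 4, 10, 12, 17, 22, 23, 24]:

lo=0, hi=8, mid=4, arr[mid]=12 -> 12 > 10, search left half
lo=0, hi=3, mid=1, arr[mid]=3 -> 3 < 10, search right half
lo=2, hi=3, mid=2, arr[mid]=4 -> 4 < 10, search right half
lo=3, hi=3, mid=3, arr[mid]=10 -> Found target at index 3!

Binary search finds 10 at index 3 after 4 comparisons. The search repeatedly halves the search space by comparing with the middle element.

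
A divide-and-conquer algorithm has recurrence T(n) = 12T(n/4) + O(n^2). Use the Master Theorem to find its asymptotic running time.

Master Theorem for T(n) = 12T(n/4) + O(n^2):

a = 12, b = 4, c = 2
log_b(a) = log_4(12) = 1.7925

Case 3: c = 2 > log_4(12) = 1.7925
T(n) = O(n^2) = O(n^2)

For T(n) = 12T(n/4) + O(n^2): log_4(12) = 1.7925. This is Case 3 of the Master Theorem (c > log_b(a), work dominated by root), giving O(n^2).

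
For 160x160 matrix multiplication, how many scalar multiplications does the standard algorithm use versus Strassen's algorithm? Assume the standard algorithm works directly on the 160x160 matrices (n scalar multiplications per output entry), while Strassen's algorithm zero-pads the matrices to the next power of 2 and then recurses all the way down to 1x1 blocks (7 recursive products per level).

Matrix multiplication for 160x160 matrices:

Strassen's algorithm requires power-of-2 dimensions. Pad 160x160 to 256x256 (next power of 2).

Standard algorithm: 160^3 = 4096000 multiplications
Strassen's algorithm: 7^(log2(256)) = 7^8 = 5764801 multiplications
Difference: 4096000 - 5764801 = -1668801 (Strassen uses MORE here due to padding overhead — for small or just-over-power-of-2 n, padding can outweigh the per-level savings)

Standard: 4096000 multiplications (160^3). Strassen: 5764801 multiplications (7^8, after padding to 256x256). Strassen reduces 8 recursive multiplications to 7 at each level.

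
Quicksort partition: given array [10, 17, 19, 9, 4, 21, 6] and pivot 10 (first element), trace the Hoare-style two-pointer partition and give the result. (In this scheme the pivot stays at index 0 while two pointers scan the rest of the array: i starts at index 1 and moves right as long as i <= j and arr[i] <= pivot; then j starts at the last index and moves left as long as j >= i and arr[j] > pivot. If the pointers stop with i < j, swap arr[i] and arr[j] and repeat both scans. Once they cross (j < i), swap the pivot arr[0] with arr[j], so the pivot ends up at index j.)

Hoare-style two-pointer partition with pivot = 10:

Initial array: [10, 17, 19, 9, 4, 21, 6]

Pointers start at i = 1, j = 6.
i stops at index 1 (arr[1]=17 > 10), j stops at index 6 (arr[6]=6 <= 10): swap arr[1] and arr[6], array becomes [10, 6, 19, 9, 4, 21, 17]
i stops at index 2 (arr[2]=19 > 10), j stops at index 4 (arr[4]=4 <= 10): swap arr[2] and arr[4], array becomes [10, 6, 4, 9, 19, 21, 17]
i ends at 4, j ends at 3: the pointers have crossed (j < i), so scanning stops.

Swap pivot arr[0] with arr[3] to place pivot at position 3: [9, 6, 4, 10, 19, 21, 17]
Pivot position: 3

After partitioning with pivot 10, the array becomes [9, 6, 4, 10, 19, 21, 17]. The pivot is placed at index 3. All elements to the left of the pivot are <= 10, and all elements to the right are > 10.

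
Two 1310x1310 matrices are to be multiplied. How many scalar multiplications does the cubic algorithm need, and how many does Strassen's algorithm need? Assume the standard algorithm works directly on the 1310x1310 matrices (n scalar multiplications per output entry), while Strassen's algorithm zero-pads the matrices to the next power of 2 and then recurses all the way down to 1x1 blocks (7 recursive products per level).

Matrix multiplication for 1310x1310 matrices:

Strassen's algorithm requires power-of-2 dimensions. Pad 1310x1310 to 2048x2048 (next power of 2).

Standard algorithm: 1310^3 = 2248091000 multiplications
Strassen's algorithm: 7^(log2(2048)) = 7^11 = 1977326743 multiplications
Savings: 2248091000 - 1977326743 = 270764257 multiplications

Standard: 2248091000 multiplications (1310^3). Strassen: 1977326743 multiplications (7^11, after padding to 2048x2048). Strassen reduces 8 recursive multiplications to 7 at each level.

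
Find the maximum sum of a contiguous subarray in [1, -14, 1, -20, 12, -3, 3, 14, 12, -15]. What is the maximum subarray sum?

Using Kadane's algorithm on [1, -14, 1, -20, 12, -3, 3, 14, 12, -15]:

Scanning through the array:
Position 1 (value -14): max_ending_here = -13, max_so_far = 1
Position 2 (value 1): max_ending_here = 1, max_so_far = 1
Position 3 (value -20): max_ending_here = -19, max_so_far = 1
Position 4 (value 12): max_ending_here = 12, max_so_far = 12
Position 5 (value -3): max_ending_here = 9, max_so_far = 12
Position 6 (value 3): max_ending_here = 12, max_so_far = 12
Position 7 (value 14): max_ending_here = 26, max_so_far = 26
Position 8 (value 12): max_ending_here = 38, max_so_far = 38
Position 9 (value -15): max_ending_here = 23, max_so_far = 38

Maximum subarray: [12, -3, 3, 14, 12]
Maximum sum: 38

The maximum subarray is [12, -3, 3, 14, 12] with sum 38. This subarray runs from index 4 to index 8.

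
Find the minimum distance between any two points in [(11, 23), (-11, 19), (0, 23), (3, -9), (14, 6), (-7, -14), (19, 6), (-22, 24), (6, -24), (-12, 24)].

Computing all pairwise distances among 10 points:

d((11, 23), (-11, 19)) = 22.3607
d((11, 23), (0, 23)) = 11.0
d((11, 23), (3, -9)) = 32.9848
d((11, 23), (14, 6)) = 17.2627
d((11, 23), (-7, -14)) = 41.1461
d((11, 23), (19, 6)) = 18.7883
d((11, 23), (-22, 24)) = 33.0151
d((11, 23), (6, -24)) = 47.2652
d((11, 23), (-12, 24)) = 23.0217
d((-11, 19), (0, 23)) = 11.7047
d((-11, 19), (3, -9)) = 31.305
d((-11, 19), (14, 6)) = 28.178
d((-11, 19), (-7, -14)) = 33.2415
d((-11, 19), (19, 6)) = 32.6956
d((-11, 19), (-22, 24)) = 12.083
d((-11, 19), (6, -24)) = 46.2385
d((-11, 19), (-12, 24)) = 5.099
d((0, 23), (3, -9)) = 32.1403
d((0, 23), (14, 6)) = 22.0227
d((0, 23), (-7, -14)) = 37.6563
d((0, 23), (19, 6)) = 25.4951
d((0, 23), (-22, 24)) = 22.0227
d((0, 23), (6, -24)) = 47.3814
d((0, 23), (-12, 24)) = 12.0416
d((3, -9), (14, 6)) = 18.6011
d((3, -9), (-7, -14)) = 11.1803
d((3, -9), (19, 6)) = 21.9317
d((3, -9), (-22, 24)) = 41.4005
d((3, -9), (6, -24)) = 15.2971
d((3, -9), (-12, 24)) = 36.2491
d((14, 6), (-7, -14)) = 29.0
d((14, 6), (19, 6)) = 5.0 <-- minimum
d((14, 6), (-22, 24)) = 40.2492
d((14, 6), (6, -24)) = 31.0483
d((14, 6), (-12, 24)) = 31.6228
d((-7, -14), (19, 6)) = 32.8024
d((-7, -14), (-22, 24)) = 40.8534
d((-7, -14), (6, -24)) = 16.4012
d((-7, -14), (-12, 24)) = 38.3275
d((19, 6), (-22, 24)) = 44.7772
d((19, 6), (6, -24)) = 32.6956
d((19, 6), (-12, 24)) = 35.8469
d((-22, 24), (6, -24)) = 55.5698
d((-22, 24), (-12, 24)) = 10.0
d((6, -24), (-12, 24)) = 51.264

Closest pair: (14, 6) and (19, 6) with distance 5.0

The closest pair is (14, 6) and (19, 6) with Euclidean distance 5.0. For 10 points, brute-force pairwise comparison is shown above. For large n, the divide-and-conquer algorithm (sort by x, recurse on halves, check the dividing strip) achieves O(n log n).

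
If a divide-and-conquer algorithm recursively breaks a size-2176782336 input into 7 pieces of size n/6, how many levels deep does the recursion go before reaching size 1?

For divide and conquer with division factor 6:

Problem sizes at each level:
Level 0: 2176782336
Level 1: 362797056
Level 2: 60466176
Level 3: 10077696
Level 4: 1679616
Level 5: 279936
Level 6: 46656
Level 7: 7776
Level 8: 1296
Level 9: 216
Level 10: 36
Level 11: 6
Level 12: 1

The root is level 0 and the size-1 base case is level 12 (the tree spans levels 0 through 12, i.e. 13 levels counting the root), so the depth is the number of divisions: log_6(2176782336) = 12

The recursion tree depth is log_6(2176782336) = 12. At each level, the problem size is divided by 6, so it takes 12 divisions to reduce to a base case of size 1. The algorithm makes 7 recursive calls at each level.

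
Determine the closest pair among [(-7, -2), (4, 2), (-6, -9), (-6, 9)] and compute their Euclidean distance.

Computing all pairwise distances among 4 points:

d((-7, -2), (4, 2)) = 11.7047
d((-7, -2), (-6, -9)) = 7.0711 <-- minimum
d((-7, -2), (-6, 9)) = 11.0454
d((4, 2), (-6, -9)) = 14.8661
d((4, 2), (-6, 9)) = 12.2066
d((-6, -9), (-6, 9)) = 18.0

Closest pair: (-7, -2) and (-6, -9) with distance 7.0711

The closest pair is (-7, -2) and (-6, -9) with Euclidean distance 7.0711. For 4 points, brute-force pairwise comparison is shown above. For large n, the divide-and-conquer algorithm (sort by x, recurse on halves, check the dividing strip) achieves O(n log n).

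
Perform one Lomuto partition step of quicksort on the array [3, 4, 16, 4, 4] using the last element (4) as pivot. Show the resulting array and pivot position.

Lomuto partition with pivot = 4:

Initial array: [3, 4, 16, 4, 4]

arr[0]=3 <= 4: swap with position 0, array becomes [3, 4, 16, 4, 4]
arr[1]=4 <= 4: swap with position 1, array becomes [3, 4, 16, 4, 4]
arr[2]=16 > 4: no swap
arr[3]=4 <= 4: swap with position 2, array becomes [3, 4, 4, 16, 4]

Place pivot at position 3: [3, 4, 4, 4, 16]
Pivot position: 3

After partitioning with pivot 4, the array becomes [3, 4, 4, 4, 16]. The pivot is placed at index 3. All elements to the left of the pivot are <= 4, and all elements to the right are > 4.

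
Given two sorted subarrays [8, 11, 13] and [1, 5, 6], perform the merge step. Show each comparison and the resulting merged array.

Merging process:

Compare 8 vs 1: take 1 from right. Merged: [1]
Compare 8 vs 5: take 5 from right. Merged: [1, 5]
Compare 8 vs 6: take 6 from right. Merged: [1, 5, 6]
Append remaining from left: [8, 11, 13]. Merged: [1, 5, 6, 8, 11, 13]

Final merged array: [1, 5, 6, 8, 11, 13]
Total comparisons: 3

The merged array is [1, 5, 6, 8, 11, 13], requiring 3 comparisons. The merge step runs in O(n) time where n is the total number of elements.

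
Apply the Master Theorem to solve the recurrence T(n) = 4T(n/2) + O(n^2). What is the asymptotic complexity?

Master Theorem for T(n) = 4T(n/2) + O(n^2):

a = 4, b = 2, c = 2
log_b(a) = log_2(4) = 2.0000

Case 2: c = 2 = log_2(4) = 2.0000
T(n) = O(n^2 log n) = O(n^2 log n)

For T(n) = 4T(n/2) + O(n^2): log_2(4) = 2.0000. This is Case 2 of the Master Theorem (c = log_b(a), equal work at all levels), giving O(n^2 log n).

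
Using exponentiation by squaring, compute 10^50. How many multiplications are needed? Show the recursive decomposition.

Computing 10^50 by squaring (build up from 10^1; each line after the first costs one multiplication):

10^1 = 10
10^2 = (10^1)^2 = 10^2 = 100
10^3 = 10 * 10^2 = 10 * 100 = 1000
10^6 = (10^3)^2 = 1000^2 = 1000000
10^12 = (10^6)^2 = 1000000^2 = 1000000000000
10^24 = (10^12)^2 = 1000000000000^2 = 1000000000000000000000000
10^25 = 10 * 10^24 = 10 * 1000000000000000000000000 = 10000000000000000000000000
10^50 = (10^25)^2 = 10000000000000000000000000^2 = 100000000000000000000000000000000000000000000000000

Result: 100000000000000000000000000000000000000000000000000
Multiplications needed: 7 (7 lines after 10^1)

10^50 = 100000000000000000000000000000000000000000000000000. Using exponentiation by squaring, this requires 7 multiplications. The key idea: if the exponent is even, square the half-power; if odd, multiply by the base once.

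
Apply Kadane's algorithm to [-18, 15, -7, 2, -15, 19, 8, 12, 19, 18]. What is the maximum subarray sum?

Using Kadane's algorithm on [-18, 15, -7, 2, -15, 19, 8, 12, 19, 18]:

Scanning through the array:
Position 1 (value 15): max_ending_here = 15, max_so_far = 15
Position 2 (value -7): max_ending_here = 8, max_so_far = 15
Position 3 (value 2): max_ending_here = 10, max_so_far = 15
Position 4 (value -15): max_ending_here = -5, max_so_far = 15
Position 5 (value 19): max_ending_here = 19, max_so_far = 19
Position 6 (value 8): max_ending_here = 27, max_so_far = 27
Position 7 (value 12): max_ending_here = 39, max_so_far = 39
Position 8 (value 19): max_ending_here = 58, max_so_far = 58
Position 9 (value 18): max_ending_here = 76, max_so_far = 76

Maximum subarray: [19, 8, 12, 19, 18]
Maximum sum: 76

The maximum subarray is [19, 8, 12, 19, 18] with sum 76. This subarray runs from index 5 to index 9.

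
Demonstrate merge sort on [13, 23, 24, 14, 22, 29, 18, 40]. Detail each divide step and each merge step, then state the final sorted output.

Merge sort trace:

Split: [13, 23, 24, 14, 22, 29, 18, 40] -> [13, 23, 24, 14] and [22, 29, 18, 40]
  Split: [13, 23, 24, 14] -> [13, 23] and [24, 14]
    Split: [13, 23] -> [13] and [23]
    Merge: [13] + [23] -> [13, 23]
    Split: [24, 14] -> [24] and [14]
    Merge: [24] + [14] -> [14, 24]
  Merge: [13, 23] + [14, 24] -> [13, 14, 23, 24]
  Split: [22, 29, 18, 40] -> [22, 29] and [18, 40]
    Split: [22, 29] -> [22] and [29]
    Merge: [22] + [29] -> [22, 29]
    Split: [18, 40] -> [18] and [40]
    Merge: [18] + [40] -> [18, 40]
  Merge: [22, 29] + [18, 40] -> [18, 22, 29, 40]
Merge: [13, 14, 23, 24] + [18, 22, 29, 40] -> [13, 14, 18, 22, 23, 24, 29, 40]

Final sorted array: [13, 14, 18, 22, 23, 24, 29, 40]

The merge sort proceeds by recursively splitting the array and merging sorted halves.
After all merges, the sorted array is [13, 14, 18, 22, 23, 24, 29, 40].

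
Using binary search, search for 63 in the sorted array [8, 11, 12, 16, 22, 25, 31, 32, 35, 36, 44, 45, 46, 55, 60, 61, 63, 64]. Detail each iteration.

Binary search for 63 in [8, 11, 12, 16, 22, 25, 31, 32, 35, 36, 44, 45, 46, 55, 60, 61, 63, 64]:

lo=0, hi=17, mid=8, arr[mid]=35 -> 35 < 63, search right half
lo=9, hi=17, mid=13, arr[mid]=55 -> 55 < 63, search right half
lo=14, hi=17, mid=15, arr[mid]=61 -> 61 < 63, search right half
lo=16, hi=17, mid=16, arr[mid]=63 -> Found target at index 16!

Binary search finds 63 at index 16 after 4 comparisons. The search repeatedly halves the search space by comparing with the middle element.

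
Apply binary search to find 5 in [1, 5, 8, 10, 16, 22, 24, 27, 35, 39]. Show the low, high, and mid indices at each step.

Binary search for 5 in [1, 5, 8, 10, 16, 22, 24, 27, 35, 39]:

lo=0, hi=9, mid=4, arr[mid]=16 -> 16 > 5, search left half
lo=0, hi=3, mid=1, arr[mid]=5 -> Found target at index 1!

Binary search finds 5 at index 1 after 2 comparisons. The search repeatedly halves the search space by comparing with the middle element.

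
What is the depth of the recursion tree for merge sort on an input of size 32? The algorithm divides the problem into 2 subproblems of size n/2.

For divide and conquer with division factor 2:

Problem sizes at each level:
Level 0: 32
Level 1: 16
Level 2: 8
Level 3: 4
Level 4: 2
Level 5: 1

The root is level 0 and the size-1 base case is level 5 (the tree spans levels 0 through 5, i.e. 6 levels counting the root), so the depth is the number of divisions: log_2(32) = 5

The recursion tree depth is log_2(32) = 5. At each level, the problem size is divided by 2, so it takes 5 divisions to reduce to a base case of size 1. The algorithm makes 2 recursive calls at each level.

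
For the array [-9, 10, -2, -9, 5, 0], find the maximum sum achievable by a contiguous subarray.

Using Kadane's algorithm on [-9, 10, -2, -9, 5, 0]:

Scanning through the array:
Position 1 (value 10): max_ending_here = 10, max_so_far = 10
Position 2 (value -2): max_ending_here = 8, max_so_far = 10
Position 3 (value -9): max_ending_here = -1, max_so_far = 10
Position 4 (value 5): max_ending_here = 5, max_so_far = 10
Position 5 (value 0): max_ending_here = 5, max_so_far = 10

Maximum subarray: [10]
Maximum sum: 10

The maximum subarray is [10] with sum 10. This subarray runs from index 1 to index 1.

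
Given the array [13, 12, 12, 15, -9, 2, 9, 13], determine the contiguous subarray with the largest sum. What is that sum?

Using Kadane's algorithm on [13, 12, 12, 15, -9, 2, 9, 13]:

Scanning through the array:
Position 1 (value 12): max_ending_here = 25, max_so_far = 25
Position 2 (value 12): max_ending_here = 37, max_so_far = 37
Position 3 (value 15): max_ending_here = 52, max_so_far = 52
Position 4 (value -9): max_ending_here = 43, max_so_far = 52
Position 5 (value 2): max_ending_here = 45, max_so_far = 52
Position 6 (value 9): max_ending_here = 54, max_so_far = 54
Position 7 (value 13): max_ending_here = 67, max_so_far = 67

Maximum subarray: [13, 12, 12, 15, -9, 2, 9, 13]
Maximum sum: 67

The maximum subarray is [13, 12, 12, 15, -9, 2, 9, 13] with sum 67. This subarray runs from index 0 to index 7.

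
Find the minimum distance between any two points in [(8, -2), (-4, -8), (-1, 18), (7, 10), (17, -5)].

Computing all pairwise distances among 5 points:

d((8, -2), (-4, -8)) = 13.4164
d((8, -2), (-1, 18)) = 21.9317
d((8, -2), (7, 10)) = 12.0416
d((8, -2), (17, -5)) = 9.4868 <-- minimum
d((-4, -8), (-1, 18)) = 26.1725
d((-4, -8), (7, 10)) = 21.095
d((-4, -8), (17, -5)) = 21.2132
d((-1, 18), (7, 10)) = 11.3137
d((-1, 18), (17, -5)) = 29.2062
d((7, 10), (17, -5)) = 18.0278

Closest pair: (8, -2) and (17, -5) with distance 9.4868

The closest pair is (8, -2) and (17, -5) with Euclidean distance 9.4868. For 5 points, brute-force pairwise comparison is shown above. For large n, the divide-and-conquer algorithm (sort by x, recurse on halves, check the dividing strip) achieves O(n log n).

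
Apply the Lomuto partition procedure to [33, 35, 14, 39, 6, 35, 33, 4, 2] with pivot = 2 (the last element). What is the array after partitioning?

Lomuto partition with pivot = 2:

Initial array: [33, 35, 14, 39, 6, 35, 33, 4, 2]

arr[0]=33 > 2: no swap
arr[1]=35 > 2: no swap
arr[2]=14 > 2: no swap
arr[3]=39 > 2: no swap
arr[4]=6 > 2: no swap
arr[5]=35 > 2: no swap
arr[6]=33 > 2: no swap
arr[7]=4 > 2: no swap

Place pivot at position 0: [2, 35, 14, 39, 6, 35, 33, 4, 33]
Pivot position: 0

After partitioning with pivot 2, the array becomes [2, 35, 14, 39, 6, 35, 33, 4, 33]. The pivot is placed at index 0. All elements to the left of the pivot are <= 2, and all elements to the right are > 2.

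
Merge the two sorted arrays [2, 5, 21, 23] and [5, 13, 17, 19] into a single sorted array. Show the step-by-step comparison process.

Merging process:

Compare 2 vs 5: take 2 from left. Merged: [2]
Compare 5 vs 5: take 5 from left. Merged: [2, 5]
Compare 21 vs 5: take 5 from right. Merged: [2, 5, 5]
Compare 21 vs 13: take 13 from right. Merged: [2, 5, 5, 13]
Compare 21 vs 17: take 17 from right. Merged: [2, 5, 5, 13, 17]
Compare 21 vs 19: take 19 from right. Merged: [2, 5, 5, 13, 17, 19]
Append remaining from left: [21, 23]. Merged: [2, 5, 5, 13, 17, 19, 21, 23]

Final merged array: [2, 5, 5, 13, 17, 19, 21, 23]
Total comparisons: 6

The merged array is [2, 5, 5, 13, 17, 19, 21, 23], requiring 6 comparisons. The merge step runs in O(n) time where n is the total number of elements.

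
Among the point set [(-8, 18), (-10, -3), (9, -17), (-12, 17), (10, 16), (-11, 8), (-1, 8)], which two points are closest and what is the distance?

Computing all pairwise distances among 7 points:

d((-8, 18), (-10, -3)) = 21.095
d((-8, 18), (9, -17)) = 38.9102
d((-8, 18), (-12, 17)) = 4.1231 <-- minimum
d((-8, 18), (10, 16)) = 18.1108
d((-8, 18), (-11, 8)) = 10.4403
d((-8, 18), (-1, 8)) = 12.2066
d((-10, -3), (9, -17)) = 23.6008
d((-10, -3), (-12, 17)) = 20.0998
d((-10, -3), (10, 16)) = 27.5862
d((-10, -3), (-11, 8)) = 11.0454
d((-10, -3), (-1, 8)) = 14.2127
d((9, -17), (-12, 17)) = 39.9625
d((9, -17), (10, 16)) = 33.0151
d((9, -17), (-11, 8)) = 32.0156
d((9, -17), (-1, 8)) = 26.9258
d((-12, 17), (10, 16)) = 22.0227
d((-12, 17), (-11, 8)) = 9.0554
d((-12, 17), (-1, 8)) = 14.2127
d((10, 16), (-11, 8)) = 22.4722
d((10, 16), (-1, 8)) = 13.6015
d((-11, 8), (-1, 8)) = 10.0

Closest pair: (-8, 18) and (-12, 17) with distance 4.1231

The closest pair is (-8, 18) and (-12, 17) with Euclidean distance 4.1231. For 7 points, brute-force pairwise comparison is shown above. For large n, the divide-and-conquer algorithm (sort by x, recurse on halves, check the dividing strip) achieves O(n log n).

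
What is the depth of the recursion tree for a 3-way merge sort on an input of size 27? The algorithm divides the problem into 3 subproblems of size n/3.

For divide and conquer with division factor 3:

Problem sizes at each level:
Level 0: 27
Level 1: 9
Level 2: 3
Level 3: 1

The root is level 0 and the size-1 base case is level 3 (the tree spans levels 0 through 3, i.e. 4 levels counting the root), so the depth is the number of divisions: log_3(27) = 3

The recursion tree depth is log_3(27) = 3. At each level, the problem size is divided by 3, so it takes 3 divisions to reduce to a base case of size 1. The algorithm makes 3 recursive calls at each level.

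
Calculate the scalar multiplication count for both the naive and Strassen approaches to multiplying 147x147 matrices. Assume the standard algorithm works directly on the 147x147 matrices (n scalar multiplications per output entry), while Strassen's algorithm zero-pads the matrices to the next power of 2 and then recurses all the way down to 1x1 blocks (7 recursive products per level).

Matrix multiplication for 147x147 matrices:

Strassen's algorithm requires power-of-2 dimensions. Pad 147x147 to 256x256 (next power of 2).

Standard algorithm: 147^3 = 3176523 multiplications
Strassen's algorithm: 7^(log2(256)) = 7^8 = 5764801 multiplications
Difference: 3176523 - 5764801 = -2588278 (Strassen uses MORE here due to padding overhead — for small or just-over-power-of-2 n, padding can outweigh the per-level savings)

Standard: 3176523 multiplications (147^3). Strassen: 5764801 multiplications (7^8, after padding to 256x256). Strassen reduces 8 recursive multiplications to 7 at each level.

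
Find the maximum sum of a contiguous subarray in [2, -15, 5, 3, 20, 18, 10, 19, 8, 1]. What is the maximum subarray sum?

Using Kadane's algorithm on [2, -15, 5, 3, 20, 18, 10, 19, 8, 1]:

Scanning through the array:
Position 1 (value -15): max_ending_here = -13, max_so_far = 2
Position 2 (value 5): max_ending_here = 5, max_so_far = 5
Position 3 (value 3): max_ending_here = 8, max_so_far = 8
Position 4 (value 20): max_ending_here = 28, max_so_far = 28
Position 5 (value 18): max_ending_here = 46, max_so_far = 46
Position 6 (value 10): max_ending_here = 56, max_so_far = 56
Position 7 (value 19): max_ending_here = 75, max_so_far = 75
Position 8 (value 8): max_ending_here = 83, max_so_far = 83
Position 9 (value 1): max_ending_here = 84, max_so_far = 84

Maximum subarray: [5, 3, 20, 18, 10, 19, 8, 1]
Maximum sum: 84

The maximum subarray is [5, 3, 20, 18, 10, 19, 8, 1] with sum 84. This subarray runs from index 2 to index 9.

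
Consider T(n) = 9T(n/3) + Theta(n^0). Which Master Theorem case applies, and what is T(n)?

Master Theorem for T(n) = 9T(n/3) + O(n^0):

a = 9, b = 3, c = 0
log_b(a) = log_3(9) = 2.0000

Case 1: c = 0 < log_3(9) = 2.0000
T(n) = O(n^(log_3 9)) = O(n^2)

For T(n) = 9T(n/3) + O(n^0): log_3(9) = 2.0000. This is Case 1 of the Master Theorem (c < log_b(a), work dominated by leaves), giving O(n^2).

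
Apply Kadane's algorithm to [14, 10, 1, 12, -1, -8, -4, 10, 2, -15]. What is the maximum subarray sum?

Using Kadane's algorithm on [14, 10, 1, 12, -1, -8, -4, 10, 2, -15]:

Scanning through the array:
Position 1 (value 10): max_ending_here = 24, max_so_far = 24
Position 2 (value 1): max_ending_here = 25, max_so_far = 25
Position 3 (value 12): max_ending_here = 37, max_so_far = 37
Position 4 (value -1): max_ending_here = 36, max_so_far = 37
Position 5 (value -8): max_ending_here = 28, max_so_far = 37
Position 6 (value -4): max_ending_here = 24, max_so_far = 37
Position 7 (value 10): max_ending_here = 34, max_so_far = 37
Position 8 (value 2): max_ending_here = 36, max_so_far = 37
Position 9 (value -15): max_ending_here = 21, max_so_far = 37

Maximum subarray: [14, 10, 1, 12]
Maximum sum: 37

The maximum subarray is [14, 10, 1, 12] with sum 37. This subarray runs from index 0 to index 3.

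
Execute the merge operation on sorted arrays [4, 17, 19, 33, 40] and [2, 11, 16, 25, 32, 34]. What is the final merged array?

Merging process:

Compare 4 vs 2: take 2 from right. Merged: [2]
Compare 4 vs 11: take 4 from left. Merged: [2, 4]
Compare 17 vs 11: take 11 from right. Merged: [2, 4, 11]
Compare 17 vs 16: take 16 from right. Merged: [2, 4, 11, 16]
Compare 17 vs 25: take 17 from left. Merged: [2, 4, 11, 16, 17]
Compare 19 vs 25: take 19 from left. Merged: [2, 4, 11, 16, 17, 19]
Compare 33 vs 25: take 25 from right. Merged: [2, 4, 11, 16, 17, 19, 25]
Compare 33 vs 32: take 32 from right. Merged: [2, 4, 11, 16, 17, 19, 25, 32]
Compare 33 vs 34: take 33 from left. Merged: [2, 4, 11, 16, 17, 19, 25, 32, 33]
Compare 40 vs 34: take 34 from right. Merged: [2, 4, 11, 16, 17, 19, 25, 32, 33, 34]
Append remaining from left: [40]. Merged: [2, 4, 11, 16, 17, 19, 25, 32, 33, 34, 40]

Final merged array: [2, 4, 11, 16, 17, 19, 25, 32, 33, 34, 40]
Total comparisons: 10

The merged array is [2, 4, 11, 16, 17, 19, 25, 32, 33, 34, 40], requiring 10 comparisons. The merge step runs in O(n) time where n is the total number of elements.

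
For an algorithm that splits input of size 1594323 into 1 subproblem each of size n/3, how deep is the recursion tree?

For divide and conquer with division factor 3:

Problem sizes at each level:
Level 0: 1594323
Level 1: 531441
Level 2: 177147
Level 3: 59049
Level 4: 19683
Level 5: 6561
Level 6: 2187
Level 7: 729
Level 8: 243
Level 9: 81
Level 10: 27
Level 11: 9
Level 12: 3
Level 13: 1

The root is level 0 and the size-1 base case is level 13 (the tree spans levels 0 through 13, i.e. 14 levels counting the root), so the depth is the number of divisions: log_3(1594323) = 13

The recursion tree depth is log_3(1594323) = 13. At each level, the problem size is divided by 3, so it takes 13 divisions to reduce to a base case of size 1. The algorithm makes 1 recursive call at each level.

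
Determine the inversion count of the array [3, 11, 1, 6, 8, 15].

Finding inversions in [3, 11, 1, 6, 8, 15]:

(0, 2): arr[0]=3 > arr[2]=1
(1, 2): arr[1]=11 > arr[2]=1
(1, 3): arr[1]=11 > arr[3]=6
(1, 4): arr[1]=11 > arr[4]=8

Total inversions: 4

The array has 4 inversion(s): (0,2), (1,2), (1,3), (1,4). Each pair (i,j) satisfies i < j and arr[i] > arr[j].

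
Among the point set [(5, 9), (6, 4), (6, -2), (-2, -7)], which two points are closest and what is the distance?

Computing all pairwise distances among 4 points:

d((5, 9), (6, 4)) = 5.099 <-- minimum
d((5, 9), (6, -2)) = 11.0454
d((5, 9), (-2, -7)) = 17.4642
d((6, 4), (6, -2)) = 6.0
d((6, 4), (-2, -7)) = 13.6015
d((6, -2), (-2, -7)) = 9.434

Closest pair: (5, 9) and (6, 4) with distance 5.099

The closest pair is (5, 9) and (6, 4) with Euclidean distance 5.099. For 4 points, brute-force pairwise comparison is shown above. For large n, the divide-and-conquer algorithm (sort by x, recurse on halves, check the dividing strip) achieves O(n log n).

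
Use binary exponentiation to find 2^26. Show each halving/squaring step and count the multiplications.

Computing 2^26 by squaring (build up from 2^1; each line after the first costs one multiplication):

2^1 = 2
2^2 = (2^1)^2 = 2^2 = 4
2^3 = 2 * 2^2 = 2 * 4 = 8
2^6 = (2^3)^2 = 8^2 = 64
2^12 = (2^6)^2 = 64^2 = 4096
2^13 = 2 * 2^12 = 2 * 4096 = 8192
2^26 = (2^13)^2 = 8192^2 = 67108864

Result: 67108864
Multiplications needed: 6 (6 lines after 2^1)

2^26 = 67108864. Using exponentiation by squaring, this requires 6 multiplications. The key idea: if the exponent is even, square the half-power; if odd, multiply by the base once.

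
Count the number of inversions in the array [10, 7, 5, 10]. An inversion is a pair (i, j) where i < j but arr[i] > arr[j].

Finding inversions in [10, 7, 5, 10]:

(0, 1): arr[0]=10 > arr[1]=7
(0, 2): arr[0]=10 > arr[2]=5
(1, 2): arr[1]=7 > arr[2]=5

Total inversions: 3

The array has 3 inversion(s): (0,1), (0,2), (1,2). Each pair (i,j) satisfies i < j and arr[i] > arr[j].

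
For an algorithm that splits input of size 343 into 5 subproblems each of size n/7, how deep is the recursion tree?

For divide and conquer with division factor 7:

Problem sizes at each level:
Level 0: 343
Level 1: 49
Level 2: 7
Level 3: 1

The root is level 0 and the size-1 base case is level 3 (the tree spans levels 0 through 3, i.e. 4 levels counting the root), so the depth is the number of divisions: log_7(343) = 3

The recursion tree depth is log_7(343) = 3. At each level, the problem size is divided by 7, so it takes 3 divisions to reduce to a base case of size 1. The algorithm makes 5 recursive calls at each level.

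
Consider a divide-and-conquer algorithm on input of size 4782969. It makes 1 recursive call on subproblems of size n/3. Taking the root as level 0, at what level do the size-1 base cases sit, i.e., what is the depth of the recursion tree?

For divide and conquer with division factor 3:

Problem sizes at each level:
Level 0: 4782969
Level 1: 1594323
Level 2: 531441
Level 3: 177147
Level 4: 59049
Level 5: 19683
Level 6: 6561
Level 7: 2187
Level 8: 729
Level 9: 243
Level 10: 81
Level 11: 27
Level 12: 9
Level 13: 3
Level 14: 1

The root is level 0 and the size-1 base case is level 14 (the tree spans levels 0 through 14, i.e. 15 levels counting the root), so the depth is the number of divisions: log_3(4782969) = 14

The recursion tree depth is log_3(4782969) = 14. At each level, the problem size is divided by 3, so it takes 14 divisions to reduce to a base case of size 1. The algorithm makes 1 recursive call at each level.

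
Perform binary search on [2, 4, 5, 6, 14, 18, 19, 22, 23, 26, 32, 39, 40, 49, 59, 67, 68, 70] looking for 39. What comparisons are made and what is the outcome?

Binary search for 39 in [2, 4, 5, 6, 14, 18, 19, 22, 23, 26, 32, 39, 40, 49, 59, 67, 68, 70]:

lo=0, hi=17, mid=8, arr[mid]=23 -> 23 < 39, search right half
lo=9, hi=17, mid=13, arr[mid]=49 -> 49 > 39, search left half
lo=9, hi=12, mid=10, arr[mid]=32 -> 32 < 39, search right half
lo=11, hi=12, mid=11, arr[mid]=39 -> Found target at index 11!

Binary search finds 39 at index 11 after 4 comparisons. The search repeatedly halves the search space by comparing with the middle element.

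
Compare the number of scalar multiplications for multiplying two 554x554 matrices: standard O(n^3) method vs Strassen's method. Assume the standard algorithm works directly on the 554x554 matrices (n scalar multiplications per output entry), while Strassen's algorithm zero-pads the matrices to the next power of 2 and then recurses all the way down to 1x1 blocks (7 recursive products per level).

Matrix multiplication for 554x554 matrices:

Strassen's algorithm requires power-of-2 dimensions. Pad 554x554 to 1024x1024 (next power of 2).

Standard algorithm: 554^3 = 170031464 multiplications
Strassen's algorithm: 7^(log2(1024)) = 7^10 = 282475249 multiplications
Difference: 170031464 - 282475249 = -112443785 (Strassen uses MORE here due to padding overhead — for small or just-over-power-of-2 n, padding can outweigh the per-level savings)

Standard: 170031464 multiplications (554^3). Strassen: 282475249 multiplications (7^10, after padding to 1024x1024). Strassen reduces 8 recursive multiplications to 7 at each level.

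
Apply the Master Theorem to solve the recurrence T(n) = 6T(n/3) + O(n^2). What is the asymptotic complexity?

Master Theorem for T(n) = 6T(n/3) + O(n^2):

a = 6, b = 3, c = 2
log_b(a) = log_3(6) = 1.6309

Case 3: c = 2 > log_3(6) = 1.6309
T(n) = O(n^2) = O(n^2)

For T(n) = 6T(n/3) + O(n^2): log_3(6) = 1.6309. This is Case 3 of the Master Theorem (c > log_b(a), work dominated by root), giving O(n^2).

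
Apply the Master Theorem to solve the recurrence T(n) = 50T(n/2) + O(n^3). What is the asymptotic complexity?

Master Theorem for T(n) = 50T(n/2) + O(n^3):

a = 50, b = 2, c = 3
log_b(a) = log_2(50) = 5.6439

Case 1: c = 3 < log_2(50) = 5.6439
T(n) = O(n^(log_2 50))

For T(n) = 50T(n/2) + O(n^3): log_2(50) = 5.6439. This is Case 1 of the Master Theorem (c < log_b(a), work dominated by leaves), giving O(n^(log_2 50)).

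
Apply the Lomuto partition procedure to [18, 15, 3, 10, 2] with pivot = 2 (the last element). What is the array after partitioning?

Lomuto partition with pivot = 2:

Initial array: [18, 15, 3, 10, 2]

arr[0]=18 > 2: no swap
arr[1]=15 > 2: no swap
arr[2]=3 > 2: no swap
arr[3]=10 > 2: no swap

Place pivot at position 0: [2, 15, 3, 10, 18]
Pivot position: 0

After partitioning with pivot 2, the array becomes [2, 15, 3, 10, 18]. The pivot is placed at index 0. All elements to the left of the pivot are <= 2, and all elements to the right are > 2.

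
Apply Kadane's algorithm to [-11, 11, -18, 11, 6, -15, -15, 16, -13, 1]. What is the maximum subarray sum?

Using Kadane's algorithm on [-11, 11, -18, 11, 6, -15, -15, 16, -13, 1]:

Scanning through the array:
Position 1 (value 11): max_ending_here = 11, max_so_far = 11
Position 2 (value -18): max_ending_here = -7, max_so_far = 11
Position 3 (value 11): max_ending_here = 11, max_so_far = 11
Position 4 (value 6): max_ending_here = 17, max_so_far = 17
Position 5 (value -15): max_ending_here = 2, max_so_far = 17
Position 6 (value -15): max_ending_here = -13, max_so_far = 17
Position 7 (value 16): max_ending_here = 16, max_so_far = 17
Position 8 (value -13): max_ending_here = 3, max_so_far = 17
Position 9 (value 1): max_ending_here = 4, max_so_far = 17

Maximum subarray: [11, 6]
Maximum sum: 17

The maximum subarray is [11, 6] with sum 17. This subarray runs from index 3 to index 4.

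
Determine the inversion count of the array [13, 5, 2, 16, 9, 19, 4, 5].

Finding inversions in [13, 5, 2, 16, 9, 19, 4, 5]:

(0, 1): arr[0]=13 > arr[1]=5
(0, 2): arr[0]=13 > arr[2]=2
(0, 4): arr[0]=13 > arr[4]=9
(0, 6): arr[0]=13 > arr[6]=4
(0, 7): arr[0]=13 > arr[7]=5
(1, 2): arr[1]=5 > arr[2]=2
(1, 6): arr[1]=5 > arr[6]=4
(3, 4): arr[3]=16 > arr[4]=9
(3, 6): arr[3]=16 > arr[6]=4
(3, 7): arr[3]=16 > arr[7]=5
(4, 6): arr[4]=9 > arr[6]=4
(4, 7): arr[4]=9 > arr[7]=5
(5, 6): arr[5]=19 > arr[6]=4
(5, 7): arr[5]=19 > arr[7]=5

Total inversions: 14

The array has 14 inversion(s): (0,1), (0,2), (0,4), (0,6), (0,7), (1,2), (1,6), (3,4), (3,6), (3,7), (4,6), (4,7), (5,6), (5,7). Each pair (i,j) satisfies i < j and arr[i] > arr[j].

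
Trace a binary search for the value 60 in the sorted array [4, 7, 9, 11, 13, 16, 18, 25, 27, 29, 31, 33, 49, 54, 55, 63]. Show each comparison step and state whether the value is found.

Binary search for 60 in [4, 7, 9, 11, 13, 16, 18, 25, 27, 29, 31, 33, 49, 54, 55, 63]:

lo=0, hi=15, mid=7, arr[mid]=25 -> 25 < 60, search right half
lo=8, hi=15, mid=11, arr[mid]=33 -> 33 < 60, search right half
lo=12, hi=15, mid=13, arr[mid]=54 -> 54 < 60, search right half
lo=14, hi=15, mid=14, arr[mid]=55 -> 55 < 60, search right half
lo=15, hi=15, mid=15, arr[mid]=63 -> 63 > 60, search left half
lo=15 > hi=14, target 60 not found

Binary search determines that 60 is not in the array after 5 comparisons. The search space was exhausted without finding the target.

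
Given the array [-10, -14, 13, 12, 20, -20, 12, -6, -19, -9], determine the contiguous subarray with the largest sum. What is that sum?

Using Kadane's algorithm on [-10, -14, 13, 12, 20, -20, 12, -6, -19, -9]:

Scanning through the array:
Position 1 (value -14): max_ending_here = -14, max_so_far = -10
Position 2 (value 13): max_ending_here = 13, max_so_far = 13
Position 3 (value 12): max_ending_here = 25, max_so_far = 25
Position 4 (value 20): max_ending_here = 45, max_so_far = 45
Position 5 (value -20): max_ending_here = 25, max_so_far = 45
Position 6 (value 12): max_ending_here = 37, max_so_far = 45
Position 7 (value -6): max_ending_here = 31, max_so_far = 45
Position 8 (value -19): max_ending_here = 12, max_so_far = 45
Position 9 (value -9): max_ending_here = 3, max_so_far = 45

Maximum subarray: [13, 12, 20]
Maximum sum: 45

The maximum subarray is [13, 12, 20] with sum 45. This subarray runs from index 2 to index 4.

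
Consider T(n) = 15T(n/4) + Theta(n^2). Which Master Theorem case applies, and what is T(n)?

Master Theorem for T(n) = 15T(n/4) + O(n^2):

a = 15, b = 4, c = 2
log_b(a) = log_4(15) = 1.9534

Case 3: c = 2 > log_4(15) = 1.9534
T(n) = O(n^2) = O(n^2)

For T(n) = 15T(n/4) + O(n^2): log_4(15) = 1.9534. This is Case 3 of the Master Theorem (c > log_b(a), work dominated by root), giving O(n^2).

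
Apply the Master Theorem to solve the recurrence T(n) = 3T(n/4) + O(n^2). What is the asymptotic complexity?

Master Theorem for T(n) = 3T(n/4) + O(n^2):

a = 3, b = 4, c = 2
log_b(a) = log_4(3) = 0.7925

Case 3: c = 2 > log_4(3) = 0.7925
T(n) = O(n^2) = O(n^2)

For T(n) = 3T(n/4) + O(n^2): log_4(3) = 0.7925. This is Case 3 of the Master Theorem (c > log_b(a), work dominated by root), giving O(n^2).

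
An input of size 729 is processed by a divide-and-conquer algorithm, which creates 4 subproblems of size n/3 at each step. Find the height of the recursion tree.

For divide and conquer with division factor 3:

Problem sizes at each level:
Level 0: 729
Level 1: 243
Level 2: 81
Level 3: 27
Level 4: 9
Level 5: 3
Level 6: 1

The root is level 0 and the size-1 base case is level 6 (the tree spans levels 0 through 6, i.e. 7 levels counting the root), so the depth is the number of divisions: log_3(729) = 6

The recursion tree depth is log_3(729) = 6. At each level, the problem size is divided by 3, so it takes 6 divisions to reduce to a base case of size 1. The algorithm makes 4 recursive calls at each level.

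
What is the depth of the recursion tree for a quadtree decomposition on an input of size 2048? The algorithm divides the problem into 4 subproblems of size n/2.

For divide and conquer with division factor 2:

Problem sizes at each level:
Level 0: 2048
Level 1: 1024
Level 2: 512
Level 3: 256
Level 4: 128
Level 5: 64
Level 6: 32
Level 7: 16
Level 8: 8
Level 9: 4
Level 10: 2
Level 11: 1

The root is level 0 and the size-1 base case is level 11 (the tree spans levels 0 through 11, i.e. 12 levels counting the root), so the depth is the number of divisions: log_2(2048) = 11

The recursion tree depth is log_2(2048) = 11. At each level, the problem size is divided by 2, so it takes 11 divisions to reduce to a base case of size 1. The algorithm makes 4 recursive calls at each level.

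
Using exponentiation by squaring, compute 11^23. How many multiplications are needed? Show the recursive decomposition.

Computing 11^23 by squaring (build up from 11^1; each line after the first costs one multiplication):

11^1 = 11
11^2 = (11^1)^2 = 11^2 = 121
11^4 = (11^2)^2 = 121^2 = 14641
11^5 = 11 * 11^4 = 11 * 14641 = 161051
11^10 = (11^5)^2 = 161051^2 = 25937424601
11^11 = 11 * 11^10 = 11 * 25937424601 = 285311670611
11^22 = (11^11)^2 = 285311670611^2 = 81402749386839761113321
11^23 = 11 * 11^22 = 11 * 81402749386839761113321 = 895430243255237372246531

Result: 895430243255237372246531
Multiplications needed: 7 (7 lines after 11^1)

11^23 = 895430243255237372246531. Using exponentiation by squaring, this requires 7 multiplications. The key idea: if the exponent is even, square the half-power; if odd, multiply by the base once.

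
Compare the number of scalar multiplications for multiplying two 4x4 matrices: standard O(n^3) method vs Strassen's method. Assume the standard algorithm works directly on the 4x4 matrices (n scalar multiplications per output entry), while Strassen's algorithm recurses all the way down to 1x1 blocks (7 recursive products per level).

Matrix multiplication for 4x4 matrices:

Standard algorithm: 4^3 = 64 multiplications
Strassen's algorithm: 7^(log2(4)) = 7^2 = 49 multiplications
Savings: 64 - 49 = 15 multiplications

Standard: 64 multiplications (4^3). Strassen: 49 multiplications (7^2). Strassen reduces 8 recursive multiplications to 7 at each level.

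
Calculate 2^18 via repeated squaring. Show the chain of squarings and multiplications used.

Computing 2^18 by squaring (build up from 2^1; each line after the first costs one multiplication):

2^1 = 2
2^2 = (2^1)^2 = 2^2 = 4
2^4 = (2^2)^2 = 4^2 = 16
2^8 = (2^4)^2 = 16^2 = 256
2^9 = 2 * 2^8 = 2 * 256 = 512
2^18 = (2^9)^2 = 512^2 = 262144

Result: 262144
Multiplications needed: 5 (5 lines after 2^1)

2^18 = 262144. Using exponentiation by squaring, this requires 5 multiplications. The key idea: if the exponent is even, square the half-power; if odd, multiply by the base once.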